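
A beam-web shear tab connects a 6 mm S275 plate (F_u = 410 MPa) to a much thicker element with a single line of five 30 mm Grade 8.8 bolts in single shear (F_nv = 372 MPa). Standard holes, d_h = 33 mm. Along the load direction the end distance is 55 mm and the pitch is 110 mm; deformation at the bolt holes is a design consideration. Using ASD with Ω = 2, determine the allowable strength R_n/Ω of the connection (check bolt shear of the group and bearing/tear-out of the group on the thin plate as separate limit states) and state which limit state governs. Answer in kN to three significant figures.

Bolt shear: A_b = π·30²/4 = 706.9 mm²; R_n = 372 × 706.9 × 5 × 1 / 1000 = 1315 kN → 1315 / 2 = 657 kN.
Bearing (1.2 l_c t F_u ≤ 2.4 d t F_u): upper limit = 2.4·30·6·410 / 1000 = 177.1 kN.
  Edge l_c = 55 − 33/2 = 38.5 → r_n = 113.7 kN; interior l_c = 110 − 33 = 77 → r_n = 177.1 kN.
  R_n,bearing = 1·113.7 + 4·177.1 = 822.1 kN → 822.1 / 2 = 411 kN.
Bearing governs: 411 kN.

411 kN (bearing governs)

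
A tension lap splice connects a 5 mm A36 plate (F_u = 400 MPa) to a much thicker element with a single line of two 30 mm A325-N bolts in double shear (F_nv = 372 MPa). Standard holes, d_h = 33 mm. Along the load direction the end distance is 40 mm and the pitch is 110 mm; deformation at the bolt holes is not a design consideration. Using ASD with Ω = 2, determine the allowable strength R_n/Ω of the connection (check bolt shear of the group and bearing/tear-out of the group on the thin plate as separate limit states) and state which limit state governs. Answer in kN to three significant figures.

125 kN (bearing governs)

Bolt shear: A_b = π·30²/4 = 706.9 mm²; R_n = 372 × 706.9 × 2 × 2 / 1000 = 1052 kN → 1052 / 2 = 526 kN.
Bearing (1.5 l_c t F_u ≤ 3.0 d t F_u): upper limit = 3.0·30·5·400 / 1000 = 180 kN.
  Edge l_c = 40 − 33/2 = 23.5 → r_n = 70.5 kN; interior l_c = 110 − 33 = 77 → r_n = 180 kN.
  R_n,bearing = 1·70.5 + 1·180 = 250.5 kN → 250.5 / 2 = 125 kN.
Bearing governs: 125 kN.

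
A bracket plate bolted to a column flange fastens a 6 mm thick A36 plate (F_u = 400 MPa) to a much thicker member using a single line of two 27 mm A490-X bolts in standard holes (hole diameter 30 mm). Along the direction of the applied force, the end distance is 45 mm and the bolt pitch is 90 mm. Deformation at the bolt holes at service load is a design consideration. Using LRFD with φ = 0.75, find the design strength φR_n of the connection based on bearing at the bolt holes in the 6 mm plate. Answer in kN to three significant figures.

Per bolt r_n = 1.2 l_c t F_u ≤ 2.4 d t F_u; upper limit = 2.4 × 27 × 6 × 400 / 1000 = 155.5 kN.
Edge bolt: l_c = 45 − 30/2 = 30 mm → 1.2 × 30 × 6 × 400 / 1000 = 86.4 → r_n = 86.4 kN.
Interior bolts: l_c = 90 − 30 = 60 mm → 1.2 × 60 × 6 × 400 / 1000 = 172.8 → r_n = 155.5 kN.
R_n = 1 × 86.4 + 1 × 155.5 = 241.9 kN.
Design strength φR_n = 0.75 × 241.9 = 181 kN.

181 kN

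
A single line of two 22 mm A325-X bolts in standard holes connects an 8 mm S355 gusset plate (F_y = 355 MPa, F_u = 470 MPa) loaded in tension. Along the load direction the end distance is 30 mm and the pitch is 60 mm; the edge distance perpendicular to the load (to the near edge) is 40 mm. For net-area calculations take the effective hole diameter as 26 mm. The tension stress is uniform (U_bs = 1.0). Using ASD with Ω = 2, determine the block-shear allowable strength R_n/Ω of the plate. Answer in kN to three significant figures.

Shear plane L_v = 30 + 1·60 = 90 mm; A_gv = 90 × 8 = 720 mm².
A_nv = (90 − 1.5·26) × 8 = 408 mm².
A_nt = (40 − 0.5·26) × 8 = 216 mm².
0.6 F_u A_nv = 115.1 kN; 0.6 F_y A_gv = 153.4 kN → shear rupture governs the shear term.
R_n = 115.1 + 1.0 × 470 × 216 / 1000 = 216.6 kN.
Allowable strength R_n/Ω = 216.6 / 2 = 108 kN.

108 kN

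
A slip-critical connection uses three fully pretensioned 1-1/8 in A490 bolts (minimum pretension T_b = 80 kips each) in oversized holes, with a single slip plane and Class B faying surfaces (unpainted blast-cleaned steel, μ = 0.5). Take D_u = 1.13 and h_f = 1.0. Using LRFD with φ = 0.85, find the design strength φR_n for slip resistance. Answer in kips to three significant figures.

R_n = μ · D_u · h_f · T_b · n_s · n_b = 0.5 × 1.13 × 1.0 × 80 × 1 × 3 = 135.6 kips.
Design strength φR_n = 0.85 × 135.6 = 115 kips.

115 kips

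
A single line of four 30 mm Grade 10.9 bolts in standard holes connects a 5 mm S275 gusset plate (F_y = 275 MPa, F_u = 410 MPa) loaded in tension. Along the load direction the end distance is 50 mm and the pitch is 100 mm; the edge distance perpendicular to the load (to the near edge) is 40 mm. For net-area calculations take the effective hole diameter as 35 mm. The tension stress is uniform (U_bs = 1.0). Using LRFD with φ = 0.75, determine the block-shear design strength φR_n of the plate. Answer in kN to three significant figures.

Shear plane L_v = 50 + 3·100 = 350 mm; A_gv = 350 × 5 = 1750 mm².
A_nv = (350 − 3.5·35) × 5 = 1138 mm².
A_nt = (40 − 0.5·35) × 5 = 112.5 mm².
0.6 F_u A_nv = 279.8 kN; 0.6 F_y A_gv = 288.8 kN → shear rupture governs the shear term.
R_n = 279.8 + 1.0 × 410 × 112.5 / 1000 = 325.9 kN.
Design strength φR_n = 0.75 × 325.9 = 244 kN.

244 kN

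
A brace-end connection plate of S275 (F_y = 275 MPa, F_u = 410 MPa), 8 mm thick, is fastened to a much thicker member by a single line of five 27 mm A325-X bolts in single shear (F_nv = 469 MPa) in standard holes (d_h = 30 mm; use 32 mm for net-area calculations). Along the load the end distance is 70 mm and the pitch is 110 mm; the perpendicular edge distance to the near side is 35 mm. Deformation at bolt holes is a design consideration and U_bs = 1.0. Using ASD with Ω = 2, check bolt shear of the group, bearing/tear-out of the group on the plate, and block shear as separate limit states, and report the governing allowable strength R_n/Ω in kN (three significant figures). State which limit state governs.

368 kN (block shear governs)

Bolt shear: A_b = π·27²/4 = 572.6 mm²; R_n = 469 × 572.6 × 5 × 1 / 1000 = 1343 kN → 1343 / 2 = 671 kN.
Bearing: edge l_c = 55, r_n = 212.5 kN; interior l_c = 80, r_n = 212.5 kN; R_n = 212.5 + 4·212.5 = 1063 kN → 531 kN.
Block shear: A_gv = 4080, A_nv = 2928, A_nt = 152 mm²; R_n = min(0.6F_uA_nv, 0.6F_yA_gv) + U_bs·F_u·A_nt = 735.5 kN → 368 kN.
Block shear governs: 368 kN.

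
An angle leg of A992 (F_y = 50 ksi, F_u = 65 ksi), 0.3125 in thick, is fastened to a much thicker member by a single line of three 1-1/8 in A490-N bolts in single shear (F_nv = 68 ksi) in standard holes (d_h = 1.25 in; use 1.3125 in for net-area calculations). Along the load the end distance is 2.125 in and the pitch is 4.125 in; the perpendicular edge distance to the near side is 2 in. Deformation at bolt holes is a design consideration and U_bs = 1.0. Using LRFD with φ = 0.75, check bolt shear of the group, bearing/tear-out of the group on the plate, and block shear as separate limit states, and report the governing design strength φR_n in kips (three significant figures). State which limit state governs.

Bolt shear: A_b = π·1.125²/4 = 0.994 in²; R_n = 68 × 0.994 × 3 × 1 = 202.8 kips → 0.75 × 202.8 = 152 kips.
Bearing: edge l_c = 1.5, r_n = 36.56 kips; interior l_c = 2.875, r_n = 54.84 kips; R_n = 36.56 + 2·54.84 = 146.2 kips → 110 kips.
Block shear: A_gv = 3.242, A_nv = 2.217, A_nt = 0.4199 in²; R_n = min(0.6F_uA_nv, 0.6F_yA_gv) + U_bs·F_u·A_nt = 113.8 kips → 85.3 kips.
Block shear governs: 85.3 kips.

85.3 kips (block shear governs)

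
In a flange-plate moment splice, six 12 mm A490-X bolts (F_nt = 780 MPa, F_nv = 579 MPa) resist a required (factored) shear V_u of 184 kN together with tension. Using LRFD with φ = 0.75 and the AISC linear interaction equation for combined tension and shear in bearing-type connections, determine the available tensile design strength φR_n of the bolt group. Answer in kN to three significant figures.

A_b = π·12²/4 = 113.1 mm²; f_rv = 184 × 1000 / (6 × 113.1) = 271.2 MPa.
F'_nt = 1.3 F_nt − (F_nt / φF_nv) f_rv = 1.3·780 − (780/(0.75·579))·271.2 = 527 MPa, capped at F_nt → F'_nt = 527 MPa.
R_n = F'_nt · A_b · n = 527 × 113.1 × 6 / 1000 = 357.6 kN.
Design strength φR_n = 0.75 × 357.6 = 268 kN.

268 kN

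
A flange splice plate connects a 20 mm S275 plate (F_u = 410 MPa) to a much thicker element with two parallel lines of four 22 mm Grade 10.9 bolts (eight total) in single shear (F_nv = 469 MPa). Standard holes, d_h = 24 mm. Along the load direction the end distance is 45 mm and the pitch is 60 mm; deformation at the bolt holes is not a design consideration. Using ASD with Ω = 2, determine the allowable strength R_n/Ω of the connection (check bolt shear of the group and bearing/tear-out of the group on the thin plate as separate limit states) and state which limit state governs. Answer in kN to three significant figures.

713 kN (bolt shear governs)

Bolt shear: A_b = π·22²/4 = 380.1 mm²; R_n = 469 × 380.1 × 8 × 1 / 1000 = 1426 kN → 1426 / 2 = 713 kN.
Bearing (1.5 l_c t F_u ≤ 3.0 d t F_u): upper limit = 3.0·22·20·410 / 1000 = 541.2 kN.
  Edge l_c = 45 − 24/2 = 33 → r_n = 405.9 kN; interior l_c = 60 − 24 = 36 → r_n = 442.8 kN.
  R_n,bearing = 2·405.9 + 6·442.8 = 3469 kN → 3469 / 2 = 1730 kN.
Bolt shear governs: 713 kN.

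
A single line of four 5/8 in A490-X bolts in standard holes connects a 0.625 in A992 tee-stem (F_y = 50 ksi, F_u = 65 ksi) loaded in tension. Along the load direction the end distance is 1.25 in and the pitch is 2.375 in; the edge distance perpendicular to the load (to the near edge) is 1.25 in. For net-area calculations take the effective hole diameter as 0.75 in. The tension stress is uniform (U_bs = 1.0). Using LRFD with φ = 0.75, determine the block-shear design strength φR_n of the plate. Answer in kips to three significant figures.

Shear plane L_v = 1.25 + 3·2.375 = 8.375 in; A_gv = 8.375 × 0.625 = 5.234 in².
A_nv = (8.375 − 3.5·0.75) × 0.625 = 3.594 in².
A_nt = (1.25 − 0.5·0.75) × 0.625 = 0.5469 in².
0.6 F_u A_nv = 140.2 kips; 0.6 F_y A_gv = 157 kips → shear rupture governs the shear term.
R_n = 140.2 + 1.0 × 65 × 0.5469 = 175.7 kips.
Design strength φR_n = 0.75 × 175.7 = 132 kips.

132 kips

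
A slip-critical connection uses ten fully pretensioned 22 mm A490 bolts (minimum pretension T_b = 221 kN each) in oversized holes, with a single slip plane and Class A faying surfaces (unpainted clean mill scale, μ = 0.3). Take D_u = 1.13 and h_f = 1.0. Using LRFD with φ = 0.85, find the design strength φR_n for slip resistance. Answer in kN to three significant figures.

637 kN

R_n = μ · D_u · h_f · T_b · n_s · n_b = 0.3 × 1.13 × 1.0 × 221 × 1 × 10 = 749.2 kN.
Design strength φR_n = 0.85 × 749.2 = 637 kN.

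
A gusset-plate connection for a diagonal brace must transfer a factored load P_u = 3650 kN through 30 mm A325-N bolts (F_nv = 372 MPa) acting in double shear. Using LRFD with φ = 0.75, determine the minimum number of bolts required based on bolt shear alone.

10 bolts

A_b = π·30²/4 = 706.9 mm².
Per-bolt design strength φR_n = 0.75 × 372 × 706.9 × 2 / 1000 = 394.4 kN.
n ≥ 3650 / 394.4 = 9.254 → use 10 bolts.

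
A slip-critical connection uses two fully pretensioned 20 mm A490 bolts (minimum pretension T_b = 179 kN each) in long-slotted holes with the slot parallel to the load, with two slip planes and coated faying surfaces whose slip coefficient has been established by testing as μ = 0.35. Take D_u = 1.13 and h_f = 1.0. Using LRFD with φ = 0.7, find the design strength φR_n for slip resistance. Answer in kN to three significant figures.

198 kN

R_n = μ · D_u · h_f · T_b · n_s · n_b = 0.35 × 1.13 × 1.0 × 179 × 2 × 2 = 283.2 kN.
Design strength φR_n = 0.7 × 283.2 = 198 kN.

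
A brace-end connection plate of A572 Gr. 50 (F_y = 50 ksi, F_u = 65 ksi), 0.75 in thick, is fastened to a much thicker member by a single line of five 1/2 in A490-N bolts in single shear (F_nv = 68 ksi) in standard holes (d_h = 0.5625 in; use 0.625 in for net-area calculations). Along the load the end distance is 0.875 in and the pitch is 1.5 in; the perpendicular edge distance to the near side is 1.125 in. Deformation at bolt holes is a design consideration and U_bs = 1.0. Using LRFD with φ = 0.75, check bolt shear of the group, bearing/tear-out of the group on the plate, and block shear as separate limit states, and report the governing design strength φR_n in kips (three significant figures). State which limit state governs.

50.1 kips (bolt shear governs)

Bolt shear: A_b = π·0.5²/4 = 0.1963 in²; R_n = 68 × 0.1963 × 5 × 1 = 66.76 kips → 0.75 × 66.76 = 50.1 kips.
Bearing: edge l_c = 0.5938, r_n = 34.73 kips; interior l_c = 0.9375, r_n = 54.84 kips; R_n = 34.73 + 4·54.84 = 254.1 kips → 191 kips.
Block shear: A_gv = 5.156, A_nv = 3.047, A_nt = 0.6094 in²; R_n = min(0.6F_uA_nv, 0.6F_yA_gv) + U_bs·F_u·A_nt = 158.4 kips → 119 kips.
Bolt shear governs: 50.1 kips.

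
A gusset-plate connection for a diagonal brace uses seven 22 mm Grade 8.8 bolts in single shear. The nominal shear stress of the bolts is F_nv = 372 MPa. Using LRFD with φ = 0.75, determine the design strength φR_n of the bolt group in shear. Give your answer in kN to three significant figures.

742 kN

A_b = π × 22² / 4 = 380.1 mm².
R_n = F_nv · A_b · n · n_s = 372 × 380.1 × 7 × 1 / 1000 = 989.9 kN.
Design strength φR_n = 0.75 × 989.9 = 742 kN.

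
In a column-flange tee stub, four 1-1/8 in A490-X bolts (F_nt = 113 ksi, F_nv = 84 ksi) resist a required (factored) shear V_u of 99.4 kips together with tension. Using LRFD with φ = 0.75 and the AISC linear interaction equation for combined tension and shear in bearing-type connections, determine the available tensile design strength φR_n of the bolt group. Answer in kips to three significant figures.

A_b = π·1.125²/4 = 0.994 in²; f_rv = 99.4 / (4 × 0.994) = 25 ksi.
F'_nt = 1.3 F_nt − (F_nt / φF_nv) f_rv = 1.3·113 − (113/(0.75·84))·25 = 102.1 ksi, capped at F_nt → F'_nt = 102.1 ksi.
R_n = F'_nt · A_b · n = 102.1 × 0.994 × 4 = 405.8 kips.
Design strength φR_n = 0.75 × 405.8 = 304 kips.

304 kips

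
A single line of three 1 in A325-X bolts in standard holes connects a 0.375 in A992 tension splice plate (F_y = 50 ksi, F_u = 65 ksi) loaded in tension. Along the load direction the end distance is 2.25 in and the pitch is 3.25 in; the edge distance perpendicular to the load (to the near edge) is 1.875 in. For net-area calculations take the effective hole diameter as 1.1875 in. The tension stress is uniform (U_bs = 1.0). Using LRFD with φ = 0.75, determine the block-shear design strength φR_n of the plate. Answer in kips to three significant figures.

Shear plane L_v = 2.25 + 2·3.25 = 8.75 in; A_gv = 8.75 × 0.375 = 3.281 in².
A_nv = (8.75 − 2.5·1.1875) × 0.375 = 2.168 in².
A_nt = (1.875 − 0.5·1.1875) × 0.375 = 0.4805 in².
0.6 F_u A_nv = 84.55 kips; 0.6 F_y A_gv = 98.44 kips → shear rupture governs the shear term.
R_n = 84.55 + 1.0 × 65 × 0.4805 = 115.8 kips.
Design strength φR_n = 0.75 × 115.8 = 86.8 kips.

86.8 kips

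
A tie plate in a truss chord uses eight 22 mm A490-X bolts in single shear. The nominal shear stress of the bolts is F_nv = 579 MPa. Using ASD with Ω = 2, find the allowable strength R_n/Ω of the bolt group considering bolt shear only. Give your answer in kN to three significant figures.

A_b = π × 22² / 4 = 380.1 mm².
R_n = F_nv · A_b · n · n_s = 579 × 380.1 × 8 × 1 / 1000 = 1761 kN.
Allowable strength R_n/Ω = 1761 / 2 = 880 kN.

880 kN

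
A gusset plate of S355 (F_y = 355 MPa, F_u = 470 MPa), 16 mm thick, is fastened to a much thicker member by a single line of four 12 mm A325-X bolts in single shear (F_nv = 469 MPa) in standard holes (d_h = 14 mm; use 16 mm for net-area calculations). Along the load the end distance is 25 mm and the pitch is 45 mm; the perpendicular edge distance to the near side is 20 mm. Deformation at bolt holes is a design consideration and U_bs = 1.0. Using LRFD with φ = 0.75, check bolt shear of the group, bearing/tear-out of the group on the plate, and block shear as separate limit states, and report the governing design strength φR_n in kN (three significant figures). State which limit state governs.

159 kN (bolt shear governs)

Bolt shear: A_b = π·12²/4 = 113.1 mm²; R_n = 469 × 113.1 × 4 × 1 / 1000 = 212.2 kN → 0.75 × 212.2 = 159 kN.
Bearing: edge l_c = 18, r_n = 162.4 kN; interior l_c = 31, r_n = 216.6 kN; R_n = 162.4 + 3·216.6 = 812.2 kN → 609 kN.
Block shear: A_gv = 2560, A_nv = 1664, A_nt = 192 mm²; R_n = min(0.6F_uA_nv, 0.6F_yA_gv) + U_bs·F_u·A_nt = 559.5 kN → 420 kN.
Bolt shear governs: 159 kN.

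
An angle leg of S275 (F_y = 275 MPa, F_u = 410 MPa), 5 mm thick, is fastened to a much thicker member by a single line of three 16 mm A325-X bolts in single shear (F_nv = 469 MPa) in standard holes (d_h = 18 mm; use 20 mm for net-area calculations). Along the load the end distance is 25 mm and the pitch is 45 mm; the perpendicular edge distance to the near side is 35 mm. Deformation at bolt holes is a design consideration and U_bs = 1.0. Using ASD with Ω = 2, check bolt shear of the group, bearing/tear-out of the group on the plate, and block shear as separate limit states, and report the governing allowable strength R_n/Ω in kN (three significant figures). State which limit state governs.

Bolt shear: A_b = π·16²/4 = 201.1 mm²; R_n = 469 × 201.1 × 3 × 1 / 1000 = 282.9 kN → 282.9 / 2 = 141 kN.
Bearing: edge l_c = 16, r_n = 39.36 kN; interior l_c = 27, r_n = 66.42 kN; R_n = 39.36 + 2·66.42 = 172.2 kN → 86.1 kN.
Block shear: A_gv = 575, A_nv = 325, A_nt = 125 mm²; R_n = min(0.6F_uA_nv, 0.6F_yA_gv) + U_bs·F_u·A_nt = 131.2 kN → 65.6 kN.
Block shear governs: 65.6 kN.

65.6 kN (block shear governs)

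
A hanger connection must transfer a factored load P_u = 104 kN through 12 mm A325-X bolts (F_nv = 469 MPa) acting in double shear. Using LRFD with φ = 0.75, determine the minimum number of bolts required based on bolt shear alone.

2 bolts

A_b = π·12²/4 = 113.1 mm².
Per-bolt design strength φR_n = 0.75 × 469 × 113.1 × 2 / 1000 = 79.56 kN.
n ≥ 104 / 79.56 = 1.307 → use 2 bolts.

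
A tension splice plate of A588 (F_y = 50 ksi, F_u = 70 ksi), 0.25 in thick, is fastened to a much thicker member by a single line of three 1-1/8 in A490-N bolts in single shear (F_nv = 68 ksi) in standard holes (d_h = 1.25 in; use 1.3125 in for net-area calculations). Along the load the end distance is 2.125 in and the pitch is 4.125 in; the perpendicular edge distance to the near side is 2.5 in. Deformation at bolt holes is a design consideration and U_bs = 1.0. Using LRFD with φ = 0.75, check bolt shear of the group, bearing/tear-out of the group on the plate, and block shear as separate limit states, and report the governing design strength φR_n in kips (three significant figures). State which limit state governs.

80.1 kips (block shear governs)

Bolt shear: A_b = π·1.125²/4 = 0.994 in²; R_n = 68 × 0.994 × 3 × 1 = 202.8 kips → 0.75 × 202.8 = 152 kips.
Bearing: edge l_c = 1.5, r_n = 31.5 kips; interior l_c = 2.875, r_n = 47.25 kips; R_n = 31.5 + 2·47.25 = 126 kips → 94.5 kips.
Block shear: A_gv = 2.594, A_nv = 1.773, A_nt = 0.4609 in²; R_n = min(0.6F_uA_nv, 0.6F_yA_gv) + U_bs·F_u·A_nt = 106.8 kips → 80.1 kips.
Block shear governs: 80.1 kips.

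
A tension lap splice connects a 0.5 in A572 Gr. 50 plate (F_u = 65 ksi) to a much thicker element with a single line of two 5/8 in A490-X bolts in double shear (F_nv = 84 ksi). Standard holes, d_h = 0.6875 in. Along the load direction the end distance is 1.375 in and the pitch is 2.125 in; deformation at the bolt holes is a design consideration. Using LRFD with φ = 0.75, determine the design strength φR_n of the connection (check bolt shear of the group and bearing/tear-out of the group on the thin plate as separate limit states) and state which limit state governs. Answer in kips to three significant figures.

Bolt shear: A_b = π·0.625²/4 = 0.3068 in²; R_n = 84 × 0.3068 × 2 × 2 = 103.1 kips → 0.75 × 103.1 = 77.3 kips.
Bearing (1.2 l_c t F_u ≤ 2.4 d t F_u): upper limit = 2.4·0.625·0.5·65 = 48.75 kips.
  Edge l_c = 1.375 − 0.6875/2 = 1.031 → r_n = 40.22 kips; interior l_c = 2.125 − 0.6875 = 1.438 → r_n = 48.75 kips.
  R_n,bearing = 1·40.22 + 1·48.75 = 88.97 kips → 0.75 × 88.97 = 66.7 kips.
Bearing governs: 66.7 kips.

66.7 kips (bearing governs)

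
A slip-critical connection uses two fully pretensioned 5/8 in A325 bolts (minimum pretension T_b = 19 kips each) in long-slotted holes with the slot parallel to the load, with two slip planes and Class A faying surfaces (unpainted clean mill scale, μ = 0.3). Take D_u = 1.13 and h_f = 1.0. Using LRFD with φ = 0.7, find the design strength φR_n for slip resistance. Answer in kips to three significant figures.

R_n = μ · D_u · h_f · T_b · n_s · n_b = 0.3 × 1.13 × 1.0 × 19 × 2 × 2 = 25.76 kips.
Design strength φR_n = 0.7 × 25.76 = 18 kips.

18 kips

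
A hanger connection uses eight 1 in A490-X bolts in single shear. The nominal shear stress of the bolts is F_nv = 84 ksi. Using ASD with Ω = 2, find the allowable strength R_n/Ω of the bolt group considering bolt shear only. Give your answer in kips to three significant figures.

A_b = π × 1² / 4 = 0.7854 in².
R_n = F_nv · A_b · n · n_s = 84 × 0.7854 × 8 × 1 = 527.8 kips.
Allowable strength R_n/Ω = 527.8 / 2 = 264 kips.

264 kips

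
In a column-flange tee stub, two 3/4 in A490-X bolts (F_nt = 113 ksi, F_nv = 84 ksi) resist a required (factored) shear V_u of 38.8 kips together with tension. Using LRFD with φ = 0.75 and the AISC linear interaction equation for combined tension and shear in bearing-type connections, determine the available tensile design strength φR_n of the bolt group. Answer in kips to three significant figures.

45.2 kips

A_b = π·0.75²/4 = 0.4418 in²; f_rv = 38.8 / (2 × 0.4418) = 43.91 ksi.
F'_nt = 1.3 F_nt − (F_nt / φF_nv) f_rv = 1.3·113 − (113/(0.75·84))·43.91 = 68.14 ksi, capped at F_nt → F'_nt = 68.14 ksi.
R_n = F'_nt · A_b · n = 68.14 × 0.4418 × 2 = 60.2 kips.
Design strength φR_n = 0.75 × 60.2 = 45.2 kips.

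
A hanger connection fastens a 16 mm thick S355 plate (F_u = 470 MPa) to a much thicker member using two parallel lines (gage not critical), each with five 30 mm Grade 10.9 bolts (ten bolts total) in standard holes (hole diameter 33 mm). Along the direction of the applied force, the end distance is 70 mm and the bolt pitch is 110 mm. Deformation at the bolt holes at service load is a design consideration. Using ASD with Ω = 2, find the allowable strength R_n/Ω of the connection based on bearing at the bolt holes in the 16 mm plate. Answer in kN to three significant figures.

Per bolt r_n = 1.2 l_c t F_u ≤ 2.4 d t F_u; upper limit = 2.4 × 30 × 16 × 470 / 1000 = 541.4 kN.
Edge bolt: l_c = 70 − 33/2 = 53.5 mm → 1.2 × 53.5 × 16 × 470 / 1000 = 482.8 → r_n = 482.8 kN.
Interior bolts: l_c = 110 − 33 = 77 mm → 1.2 × 77 × 16 × 470 / 1000 = 694.8 → r_n = 541.4 kN.
R_n = 2 × 482.8 + 8 × 541.4 = 5297 kN.
Allowable strength R_n/Ω = 5297 / 2 = 2650 kN.

2650 kN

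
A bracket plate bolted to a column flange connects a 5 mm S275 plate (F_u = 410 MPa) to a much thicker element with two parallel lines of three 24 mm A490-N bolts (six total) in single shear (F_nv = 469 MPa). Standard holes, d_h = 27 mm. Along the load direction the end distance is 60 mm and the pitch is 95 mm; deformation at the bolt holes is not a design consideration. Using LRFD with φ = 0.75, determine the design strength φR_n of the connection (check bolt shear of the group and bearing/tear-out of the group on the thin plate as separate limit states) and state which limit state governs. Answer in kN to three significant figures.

Bolt shear: A_b = π·24²/4 = 452.4 mm²; R_n = 469 × 452.4 × 6 × 1 / 1000 = 1273 kN → 0.75 × 1273 = 955 kN.
Bearing (1.5 l_c t F_u ≤ 3.0 d t F_u): upper limit = 3.0·24·5·410 / 1000 = 147.6 kN.
  Edge l_c = 60 − 27/2 = 46.5 → r_n = 143 kN; interior l_c = 95 − 27 = 68 → r_n = 147.6 kN.
  R_n,bearing = 2·143 + 4·147.6 = 876.4 kN → 0.75 × 876.4 = 657 kN.
Bearing governs: 657 kN.

657 kN (bearing governs)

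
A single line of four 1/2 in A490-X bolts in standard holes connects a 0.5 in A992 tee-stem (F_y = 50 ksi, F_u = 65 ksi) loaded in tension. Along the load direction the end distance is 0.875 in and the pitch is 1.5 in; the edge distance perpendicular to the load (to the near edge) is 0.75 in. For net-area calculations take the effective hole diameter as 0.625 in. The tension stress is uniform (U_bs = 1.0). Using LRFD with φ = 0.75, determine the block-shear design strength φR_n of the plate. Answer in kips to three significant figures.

Shear plane L_v = 0.875 + 3·1.5 = 5.375 in; A_gv = 5.375 × 0.5 = 2.688 in².
A_nv = (5.375 − 3.5·0.625) × 0.5 = 1.594 in².
A_nt = (0.75 − 0.5·0.625) × 0.5 = 0.2188 in².
0.6 F_u A_nv = 62.16 kips; 0.6 F_y A_gv = 80.62 kips → shear rupture governs the shear term.
R_n = 62.16 + 1.0 × 65 × 0.2188 = 76.38 kips.
Design strength φR_n = 0.75 × 76.38 = 57.3 kips.

57.3 kips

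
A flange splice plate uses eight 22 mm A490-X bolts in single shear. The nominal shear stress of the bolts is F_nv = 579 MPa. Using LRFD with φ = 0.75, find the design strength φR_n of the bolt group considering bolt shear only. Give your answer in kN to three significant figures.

A_b = π × 22² / 4 = 380.1 mm².
R_n = F_nv · A_b · n · n_s = 579 × 380.1 × 8 × 1 / 1000 = 1761 kN.
Design strength φR_n = 0.75 × 1761 = 1320 kN.

1320 kN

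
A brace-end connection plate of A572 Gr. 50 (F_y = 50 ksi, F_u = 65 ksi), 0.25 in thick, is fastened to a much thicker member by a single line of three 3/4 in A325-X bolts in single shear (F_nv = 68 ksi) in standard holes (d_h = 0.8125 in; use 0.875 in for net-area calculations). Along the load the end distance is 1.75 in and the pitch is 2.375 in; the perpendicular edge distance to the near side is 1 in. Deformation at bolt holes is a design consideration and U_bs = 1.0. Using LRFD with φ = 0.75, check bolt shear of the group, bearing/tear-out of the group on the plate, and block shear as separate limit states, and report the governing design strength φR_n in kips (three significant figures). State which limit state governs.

38.4 kips (block shear governs)

Bolt shear: A_b = π·0.75²/4 = 0.4418 in²; R_n = 68 × 0.4418 × 3 × 1 = 90.12 kips → 0.75 × 90.12 = 67.6 kips.
Bearing: edge l_c = 1.344, r_n = 26.2 kips; interior l_c = 1.562, r_n = 29.25 kips; R_n = 26.2 + 2·29.25 = 84.7 kips → 63.5 kips.
Block shear: A_gv = 1.625, A_nv = 1.078, A_nt = 0.1406 in²; R_n = min(0.6F_uA_nv, 0.6F_yA_gv) + U_bs·F_u·A_nt = 51.19 kips → 38.4 kips.
Block shear governs: 38.4 kips.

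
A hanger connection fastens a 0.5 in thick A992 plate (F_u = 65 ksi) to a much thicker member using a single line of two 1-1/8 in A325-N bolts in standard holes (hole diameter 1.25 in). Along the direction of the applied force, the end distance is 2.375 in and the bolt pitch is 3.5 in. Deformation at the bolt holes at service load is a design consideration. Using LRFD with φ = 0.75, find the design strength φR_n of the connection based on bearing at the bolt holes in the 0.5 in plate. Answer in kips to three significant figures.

117 kips

Per bolt r_n = 1.2 l_c t F_u ≤ 2.4 d t F_u; upper limit = 2.4 × 1.125 × 0.5 × 65 = 87.75 kips.
Edge bolt: l_c = 2.375 − 1.25/2 = 1.75 in → 1.2 × 1.75 × 0.5 × 65 = 68.25 → r_n = 68.25 kips.
Interior bolts: l_c = 3.5 − 1.25 = 2.25 in → 1.2 × 2.25 × 0.5 × 65 = 87.75 → r_n = 87.75 kips.
R_n = 1 × 68.25 + 1 × 87.75 = 156 kips.
Design strength φR_n = 0.75 × 156 = 117 kips.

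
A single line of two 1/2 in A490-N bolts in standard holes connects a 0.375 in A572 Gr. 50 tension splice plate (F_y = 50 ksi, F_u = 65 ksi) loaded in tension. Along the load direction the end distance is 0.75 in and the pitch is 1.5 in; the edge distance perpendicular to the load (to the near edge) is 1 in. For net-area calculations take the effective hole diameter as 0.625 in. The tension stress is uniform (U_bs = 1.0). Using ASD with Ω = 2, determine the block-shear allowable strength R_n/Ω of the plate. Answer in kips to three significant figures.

18 kips

Shear plane L_v = 0.75 + 1·1.5 = 2.25 in; A_gv = 2.25 × 0.375 = 0.8438 in².
A_nv = (2.25 − 1.5·0.625) × 0.375 = 0.4922 in².
A_nt = (1 − 0.5·0.625) × 0.375 = 0.2578 in².
0.6 F_u A_nv = 19.2 kips; 0.6 F_y A_gv = 25.31 kips → shear rupture governs the shear term.
R_n = 19.2 + 1.0 × 65 × 0.2578 = 35.95 kips.
Allowable strength R_n/Ω = 35.95 / 2 = 18 kips.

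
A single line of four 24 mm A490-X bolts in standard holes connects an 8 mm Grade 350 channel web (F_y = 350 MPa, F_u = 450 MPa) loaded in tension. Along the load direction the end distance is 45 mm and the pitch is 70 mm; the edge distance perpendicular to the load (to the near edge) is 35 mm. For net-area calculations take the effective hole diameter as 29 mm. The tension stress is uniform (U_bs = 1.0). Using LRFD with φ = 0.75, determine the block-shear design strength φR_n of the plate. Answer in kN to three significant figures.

Shear plane L_v = 45 + 3·70 = 255 mm; A_gv = 255 × 8 = 2040 mm².
A_nv = (255 − 3.5·29) × 8 = 1228 mm².
A_nt = (35 − 0.5·29) × 8 = 164 mm².
0.6 F_u A_nv = 331.6 kN; 0.6 F_y A_gv = 428.4 kN → shear rupture governs the shear term.
R_n = 331.6 + 1.0 × 450 × 164 / 1000 = 405.4 kN.
Design strength φR_n = 0.75 × 405.4 = 304 kN.

304 kN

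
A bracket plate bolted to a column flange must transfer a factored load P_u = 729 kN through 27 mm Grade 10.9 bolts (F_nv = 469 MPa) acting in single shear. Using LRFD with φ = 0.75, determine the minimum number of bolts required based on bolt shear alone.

4 bolts

A_b = π·27²/4 = 572.6 mm².
Per-bolt design strength φR_n = 0.75 × 469 × 572.6 × 1 / 1000 = 201.4 kN.
n ≥ 729 / 201.4 = 3.62 → use 4 bolts.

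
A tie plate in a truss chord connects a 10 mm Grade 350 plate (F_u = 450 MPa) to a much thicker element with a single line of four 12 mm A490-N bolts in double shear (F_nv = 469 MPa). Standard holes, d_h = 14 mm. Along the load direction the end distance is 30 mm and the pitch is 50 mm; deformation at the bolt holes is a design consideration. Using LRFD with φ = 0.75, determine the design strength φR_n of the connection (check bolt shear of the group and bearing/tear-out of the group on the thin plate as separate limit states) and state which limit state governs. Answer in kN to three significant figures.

318 kN (bolt shear governs)

Bolt shear: A_b = π·12²/4 = 113.1 mm²; R_n = 469 × 113.1 × 4 × 2 / 1000 = 424.3 kN → 0.75 × 424.3 = 318 kN.
Bearing (1.2 l_c t F_u ≤ 2.4 d t F_u): upper limit = 2.4·12·10·450 / 1000 = 129.6 kN.
  Edge l_c = 30 − 14/2 = 23 → r_n = 124.2 kN; interior l_c = 50 − 14 = 36 → r_n = 129.6 kN.
  R_n,bearing = 1·124.2 + 3·129.6 = 513 kN → 0.75 × 513 = 385 kN.
Bolt shear governs: 318 kN.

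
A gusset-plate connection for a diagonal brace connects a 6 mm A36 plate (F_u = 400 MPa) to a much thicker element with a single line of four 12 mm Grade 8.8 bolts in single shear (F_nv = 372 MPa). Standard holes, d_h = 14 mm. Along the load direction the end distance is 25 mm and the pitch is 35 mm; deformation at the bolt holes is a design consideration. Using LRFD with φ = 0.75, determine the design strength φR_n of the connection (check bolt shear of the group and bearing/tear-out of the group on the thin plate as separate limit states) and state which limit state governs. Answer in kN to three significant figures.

126 kN (bolt shear governs)

Bolt shear: A_b = π·12²/4 = 113.1 mm²; R_n = 372 × 113.1 × 4 × 1 / 1000 = 168.3 kN → 0.75 × 168.3 = 126 kN.
Bearing (1.2 l_c t F_u ≤ 2.4 d t F_u): upper limit = 2.4·12·6·400 / 1000 = 69.12 kN.
  Edge l_c = 25 − 14/2 = 18 → r_n = 51.84 kN; interior l_c = 35 − 14 = 21 → r_n = 60.48 kN.
  R_n,bearing = 1·51.84 + 3·60.48 = 233.3 kN → 0.75 × 233.3 = 175 kN.
Bolt shear governs: 126 kN.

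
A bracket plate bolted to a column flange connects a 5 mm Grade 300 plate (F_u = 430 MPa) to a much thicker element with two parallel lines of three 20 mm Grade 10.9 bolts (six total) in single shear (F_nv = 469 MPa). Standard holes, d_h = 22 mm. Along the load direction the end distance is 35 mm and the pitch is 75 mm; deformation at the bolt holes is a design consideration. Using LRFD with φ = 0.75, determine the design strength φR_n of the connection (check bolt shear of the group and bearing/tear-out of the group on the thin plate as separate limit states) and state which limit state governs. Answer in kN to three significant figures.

402 kN (bearing governs)

Bolt shear: A_b = π·20²/4 = 314.2 mm²; R_n = 469 × 314.2 × 6 × 1 / 1000 = 884 kN → 0.75 × 884 = 663 kN.
Bearing (1.2 l_c t F_u ≤ 2.4 d t F_u): upper limit = 2.4·20·5·430 / 1000 = 103.2 kN.
  Edge l_c = 35 − 22/2 = 24 → r_n = 61.92 kN; interior l_c = 75 − 22 = 53 → r_n = 103.2 kN.
  R_n,bearing = 2·61.92 + 4·103.2 = 536.6 kN → 0.75 × 536.6 = 402 kN.
Bearing governs: 402 kN.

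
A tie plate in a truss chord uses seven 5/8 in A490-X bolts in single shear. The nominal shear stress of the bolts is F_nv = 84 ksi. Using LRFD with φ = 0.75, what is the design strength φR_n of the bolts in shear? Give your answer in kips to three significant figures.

A_b = π × 0.625² / 4 = 0.3068 in².
R_n = F_nv · A_b · n · n_s = 84 × 0.3068 × 7 × 1 = 180.4 kips.
Design strength φR_n = 0.75 × 180.4 = 135 kips.

135 kips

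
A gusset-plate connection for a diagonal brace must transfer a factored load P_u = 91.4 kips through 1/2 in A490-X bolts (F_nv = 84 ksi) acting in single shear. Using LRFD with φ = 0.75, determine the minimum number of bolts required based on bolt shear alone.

8 bolts

A_b = π·0.5²/4 = 0.1963 in².
Per-bolt design strength φR_n = 0.75 × 84 × 0.1963 × 1 = 12.37 kips.
n ≥ 91.4 / 12.37 = 7.389 → use 8 bolts.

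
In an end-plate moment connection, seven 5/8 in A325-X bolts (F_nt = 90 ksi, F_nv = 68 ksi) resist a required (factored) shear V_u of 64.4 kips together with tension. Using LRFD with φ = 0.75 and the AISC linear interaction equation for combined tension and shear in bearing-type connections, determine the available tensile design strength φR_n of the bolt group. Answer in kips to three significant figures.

103 kips

A_b = π·0.625²/4 = 0.3068 in²; f_rv = 64.4 / (7 × 0.3068) = 29.99 ksi.
F'_nt = 1.3 F_nt − (F_nt / φF_nv) f_rv = 1.3·90 − (90/(0.75·68))·29.99 = 64.08 ksi, capped at F_nt → F'_nt = 64.08 ksi.
R_n = F'_nt · A_b · n = 64.08 × 0.3068 × 7 = 137.6 kips.
Design strength φR_n = 0.75 × 137.6 = 103 kips.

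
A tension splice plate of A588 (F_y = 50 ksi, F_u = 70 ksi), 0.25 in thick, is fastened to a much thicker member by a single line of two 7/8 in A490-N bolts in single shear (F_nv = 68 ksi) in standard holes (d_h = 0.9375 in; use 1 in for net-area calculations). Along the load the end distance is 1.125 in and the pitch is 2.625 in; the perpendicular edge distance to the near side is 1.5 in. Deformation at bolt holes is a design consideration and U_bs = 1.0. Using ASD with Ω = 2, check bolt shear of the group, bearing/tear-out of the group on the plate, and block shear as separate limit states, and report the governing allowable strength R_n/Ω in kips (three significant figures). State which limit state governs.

20.6 kips (block shear governs)

Bolt shear: A_b = π·0.875²/4 = 0.6013 in²; R_n = 68 × 0.6013 × 2 × 1 = 81.78 kips → 81.78 / 2 = 40.9 kips.
Bearing: edge l_c = 0.6562, r_n = 13.78 kips; interior l_c = 1.688, r_n = 35.44 kips; R_n = 13.78 + 1·35.44 = 49.22 kips → 24.6 kips.
Block shear: A_gv = 0.9375, A_nv = 0.5625, A_nt = 0.25 in²; R_n = min(0.6F_uA_nv, 0.6F_yA_gv) + U_bs·F_u·A_nt = 41.12 kips → 20.6 kips.
Block shear governs: 20.6 kips.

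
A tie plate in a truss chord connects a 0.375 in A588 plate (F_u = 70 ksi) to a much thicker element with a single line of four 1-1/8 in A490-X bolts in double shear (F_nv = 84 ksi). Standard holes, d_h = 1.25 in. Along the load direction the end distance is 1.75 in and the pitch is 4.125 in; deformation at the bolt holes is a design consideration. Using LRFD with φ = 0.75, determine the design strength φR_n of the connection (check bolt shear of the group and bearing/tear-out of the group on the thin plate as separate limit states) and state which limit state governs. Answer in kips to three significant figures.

186 kips (bearing governs)

Bolt shear: A_b = π·1.125²/4 = 0.994 in²; R_n = 84 × 0.994 × 4 × 2 = 668 kips → 0.75 × 668 = 501 kips.
Bearing (1.2 l_c t F_u ≤ 2.4 d t F_u): upper limit = 2.4·1.125·0.375·70 = 70.88 kips.
  Edge l_c = 1.75 − 1.25/2 = 1.125 → r_n = 35.44 kips; interior l_c = 4.125 − 1.25 = 2.875 → r_n = 70.88 kips.
  R_n,bearing = 1·35.44 + 3·70.88 = 248.1 kips → 0.75 × 248.1 = 186 kips.
Bearing governs: 186 kips.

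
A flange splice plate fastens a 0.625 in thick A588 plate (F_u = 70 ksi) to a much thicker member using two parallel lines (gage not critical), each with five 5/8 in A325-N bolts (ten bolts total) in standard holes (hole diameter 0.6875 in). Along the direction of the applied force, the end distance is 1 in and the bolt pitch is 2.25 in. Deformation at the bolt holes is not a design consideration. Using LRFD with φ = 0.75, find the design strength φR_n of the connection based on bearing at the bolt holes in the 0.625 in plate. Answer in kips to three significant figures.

557 kips

Per bolt r_n = 1.5 l_c t F_u ≤ 3.0 d t F_u; upper limit = 3.0 × 0.625 × 0.625 × 70 = 82.03 kips.
Edge bolt: l_c = 1 − 0.6875/2 = 0.6562 in → 1.5 × 0.6562 × 0.625 × 70 = 43.07 → r_n = 43.07 kips.
Interior bolts: l_c = 2.25 − 0.6875 = 1.562 in → 1.5 × 1.562 × 0.625 × 70 = 102.5 → r_n = 82.03 kips.
R_n = 2 × 43.07 + 8 × 82.03 = 742.4 kips.
Design strength φR_n = 0.75 × 742.4 = 557 kips.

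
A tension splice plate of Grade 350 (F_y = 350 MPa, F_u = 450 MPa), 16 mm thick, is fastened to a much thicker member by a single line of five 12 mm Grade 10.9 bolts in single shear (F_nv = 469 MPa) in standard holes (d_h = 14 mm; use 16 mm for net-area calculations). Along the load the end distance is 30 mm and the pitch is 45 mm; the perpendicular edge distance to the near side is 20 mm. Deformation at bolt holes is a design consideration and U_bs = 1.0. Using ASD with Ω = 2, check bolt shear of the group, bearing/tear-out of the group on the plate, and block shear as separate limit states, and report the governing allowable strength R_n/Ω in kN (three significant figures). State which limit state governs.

133 kN (bolt shear governs)

Bolt shear: A_b = π·12²/4 = 113.1 mm²; R_n = 469 × 113.1 × 5 × 1 / 1000 = 265.2 kN → 265.2 / 2 = 133 kN.
Bearing: edge l_c = 23, r_n = 198.7 kN; interior l_c = 31, r_n = 207.4 kN; R_n = 198.7 + 4·207.4 = 1028 kN → 514 kN.
Block shear: A_gv = 3360, A_nv = 2208, A_nt = 192 mm²; R_n = min(0.6F_uA_nv, 0.6F_yA_gv) + U_bs·F_u·A_nt = 682.6 kN → 341 kN.
Bolt shear governs: 133 kN.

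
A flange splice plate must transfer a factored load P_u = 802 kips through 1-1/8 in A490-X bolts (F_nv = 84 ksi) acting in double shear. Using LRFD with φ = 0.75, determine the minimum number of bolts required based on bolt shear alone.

A_b = π·1.125²/4 = 0.994 in².
Per-bolt design strength φR_n = 0.75 × 84 × 0.994 × 2 = 125.2 kips.
n ≥ 802 / 125.2 = 6.403 → use 7 bolts.

7 bolts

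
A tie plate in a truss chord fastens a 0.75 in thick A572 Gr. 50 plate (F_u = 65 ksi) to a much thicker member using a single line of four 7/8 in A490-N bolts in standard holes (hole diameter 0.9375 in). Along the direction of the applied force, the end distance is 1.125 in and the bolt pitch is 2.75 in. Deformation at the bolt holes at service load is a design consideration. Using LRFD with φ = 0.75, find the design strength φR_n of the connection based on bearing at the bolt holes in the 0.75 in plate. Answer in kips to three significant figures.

Per bolt r_n = 1.2 l_c t F_u ≤ 2.4 d t F_u; upper limit = 2.4 × 0.875 × 0.75 × 65 = 102.4 kips.
Edge bolt: l_c = 1.125 − 0.9375/2 = 0.6562 in → 1.2 × 0.6562 × 0.75 × 65 = 38.39 → r_n = 38.39 kips.
Interior bolts: l_c = 2.75 − 0.9375 = 1.812 in → 1.2 × 1.812 × 0.75 × 65 = 106 → r_n = 102.4 kips.
R_n = 1 × 38.39 + 3 × 102.4 = 345.5 kips.
Design strength φR_n = 0.75 × 345.5 = 259 kips.

259 kips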